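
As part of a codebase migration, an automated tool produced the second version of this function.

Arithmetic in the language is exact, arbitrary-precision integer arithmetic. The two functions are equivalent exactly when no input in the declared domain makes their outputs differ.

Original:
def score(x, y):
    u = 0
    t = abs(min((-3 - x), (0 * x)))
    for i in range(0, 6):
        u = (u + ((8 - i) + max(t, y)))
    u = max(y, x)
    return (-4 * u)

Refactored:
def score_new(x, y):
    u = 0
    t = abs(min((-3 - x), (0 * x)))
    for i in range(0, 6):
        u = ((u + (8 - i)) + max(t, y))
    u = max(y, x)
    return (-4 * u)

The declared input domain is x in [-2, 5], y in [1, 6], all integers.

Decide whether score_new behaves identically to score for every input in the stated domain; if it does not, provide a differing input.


Reading the diff, among the changes: same computation, different form.
As a probe, take x=0, y=4: score runs u := 0 | t := 3 | iter i=0: | u := 12 | iter i=1: | u := 23 | iter i=2: | u := 33 | iter i=3: | u := 42 | iter i=4: | u := 50 | iter i=5: | u := 57 | u := 4 | result -16; score_new runs u := 0 | t := 3 | iter i=0: | u := 12 | iter i=1: | u := 23 | iter i=2: | u := 33 | iter i=3: | u := 42 | iter i=4: | u := 50 | iter i=5: | u := 57 | u := 4 | result -16; both end at -16.
Checked all 48 inputs in the declared domain: the outputs agree on every one.
verdict: equivalent


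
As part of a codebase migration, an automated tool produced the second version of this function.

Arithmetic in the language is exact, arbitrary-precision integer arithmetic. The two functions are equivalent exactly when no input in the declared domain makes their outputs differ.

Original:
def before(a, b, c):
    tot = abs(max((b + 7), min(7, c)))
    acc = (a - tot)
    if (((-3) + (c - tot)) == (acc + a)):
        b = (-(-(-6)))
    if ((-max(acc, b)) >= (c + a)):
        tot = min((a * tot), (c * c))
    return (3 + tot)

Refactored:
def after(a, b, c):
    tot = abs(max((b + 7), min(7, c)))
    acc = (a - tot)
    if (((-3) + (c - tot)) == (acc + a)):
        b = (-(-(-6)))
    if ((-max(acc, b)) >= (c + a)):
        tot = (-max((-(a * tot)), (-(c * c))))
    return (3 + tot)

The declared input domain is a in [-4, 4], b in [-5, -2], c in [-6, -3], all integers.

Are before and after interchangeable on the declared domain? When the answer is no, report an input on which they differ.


Equivalent — the differences include min/max/abs usage differs, yet no declared input distinguishes the two.
Spot check at a=-4, b=-2, c=-3 — before: tot = 5; acc = -9; (((-3) + (c - tot)) == (acc + a)) -> false; ((-max(acc, b)) >= (c + a)) -> true; tot = -20; return -17. after: tot = 5; acc = -9; (((-3) + (c - tot)) == (acc + a)) -> false; ((-max(acc, b)) >= (c + a)) -> true; tot = -20; return -17. Both give -17.
Every one of the 144 inputs gives matching results.
verdict: equivalent


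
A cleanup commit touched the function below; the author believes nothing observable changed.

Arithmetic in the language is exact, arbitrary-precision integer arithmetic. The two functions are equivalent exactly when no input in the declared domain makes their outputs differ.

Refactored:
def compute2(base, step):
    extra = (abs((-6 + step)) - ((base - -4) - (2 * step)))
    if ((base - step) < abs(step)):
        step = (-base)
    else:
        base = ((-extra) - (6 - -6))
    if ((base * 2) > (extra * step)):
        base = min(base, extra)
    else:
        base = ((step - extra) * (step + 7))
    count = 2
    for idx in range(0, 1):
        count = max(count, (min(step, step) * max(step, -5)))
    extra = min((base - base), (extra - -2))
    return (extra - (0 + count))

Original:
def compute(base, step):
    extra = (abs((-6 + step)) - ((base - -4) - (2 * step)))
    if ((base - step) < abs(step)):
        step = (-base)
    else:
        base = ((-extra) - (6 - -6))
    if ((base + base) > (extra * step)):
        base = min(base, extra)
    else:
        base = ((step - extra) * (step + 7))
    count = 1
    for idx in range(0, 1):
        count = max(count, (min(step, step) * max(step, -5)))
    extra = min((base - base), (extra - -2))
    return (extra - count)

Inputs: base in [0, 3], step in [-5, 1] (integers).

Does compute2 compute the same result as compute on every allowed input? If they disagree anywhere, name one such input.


Evaluate both at base=0, step=-1.
compute: extra = 1; ((base - step) < abs(step)) -> false; base = -13; ((base + base) > (extra * step)) -> false; base = -12; count = 1; [idx=0]; count = 1; extra = 0; return -1
compute2: extra = 1; ((base - step) < abs(step)) -> false; base = -13; ((base * 2) > (extra * step)) -> false; base = -12; count = 2; [idx=0]; count = 2; extra = 0; return -2
-1 != -2, so the rewrite changes behavior.
verdict: not equivalent; witness: base=0, step=-1


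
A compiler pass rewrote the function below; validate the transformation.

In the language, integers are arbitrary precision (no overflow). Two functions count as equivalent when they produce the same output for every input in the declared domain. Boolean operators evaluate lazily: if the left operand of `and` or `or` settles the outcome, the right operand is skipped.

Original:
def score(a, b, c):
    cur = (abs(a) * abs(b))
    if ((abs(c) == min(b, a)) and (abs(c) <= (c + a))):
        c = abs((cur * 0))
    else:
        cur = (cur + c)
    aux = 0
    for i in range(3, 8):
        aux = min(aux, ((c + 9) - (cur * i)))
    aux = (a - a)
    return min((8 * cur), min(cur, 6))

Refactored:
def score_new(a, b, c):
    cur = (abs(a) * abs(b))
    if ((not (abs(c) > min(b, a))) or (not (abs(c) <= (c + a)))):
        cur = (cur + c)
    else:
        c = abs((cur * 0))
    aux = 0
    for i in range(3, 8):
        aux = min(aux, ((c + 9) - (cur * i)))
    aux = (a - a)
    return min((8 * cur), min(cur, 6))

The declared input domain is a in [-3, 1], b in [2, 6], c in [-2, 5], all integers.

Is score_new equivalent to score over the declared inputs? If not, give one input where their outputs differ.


There is a counterexample at a=0, b=2, c=1: 1 on one side, 0 on the other.
score: cur = 0; ((abs(c) == min(b, a)) and (abs(c) <= (c + a))) -> false; cur = 1; aux = 0; [i=3]; aux = 0; [i=4]; aux = 0; [i=5]; aux = 0; [i=6]; aux = 0; [i=7]; aux = 0; aux = 0; return 1
score_new: cur = 0; ((not (abs(c) > min(b, a))) or (not (abs(c) <= (c + a)))) -> false; c = 0; aux = 0; [i=3]; aux = 0; [i=4]; aux = 0; [i=5]; aux = 0; [i=6]; aux = 0; [i=7]; aux = 0; aux = 0; return 0
verdict: not equivalent; witness: a=0, b=2, c=1


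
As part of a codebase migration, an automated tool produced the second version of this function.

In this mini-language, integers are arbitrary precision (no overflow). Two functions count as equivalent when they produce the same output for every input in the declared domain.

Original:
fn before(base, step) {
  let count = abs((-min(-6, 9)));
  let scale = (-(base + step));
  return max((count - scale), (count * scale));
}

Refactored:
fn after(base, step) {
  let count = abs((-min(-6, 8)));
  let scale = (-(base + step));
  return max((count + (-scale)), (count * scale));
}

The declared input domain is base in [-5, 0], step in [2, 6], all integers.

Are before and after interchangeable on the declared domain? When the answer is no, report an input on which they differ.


The one real change (`9` became `8`) has no effect anywhere in the declared ranges.
Spot check at base=-2, step=6 — before: count=6, then scale=-4, then returns 10. after: count=6, then scale=-4, then returns 10. Both give 10.
Across all 30 domain points the two functions coincide.
verdict: equivalent


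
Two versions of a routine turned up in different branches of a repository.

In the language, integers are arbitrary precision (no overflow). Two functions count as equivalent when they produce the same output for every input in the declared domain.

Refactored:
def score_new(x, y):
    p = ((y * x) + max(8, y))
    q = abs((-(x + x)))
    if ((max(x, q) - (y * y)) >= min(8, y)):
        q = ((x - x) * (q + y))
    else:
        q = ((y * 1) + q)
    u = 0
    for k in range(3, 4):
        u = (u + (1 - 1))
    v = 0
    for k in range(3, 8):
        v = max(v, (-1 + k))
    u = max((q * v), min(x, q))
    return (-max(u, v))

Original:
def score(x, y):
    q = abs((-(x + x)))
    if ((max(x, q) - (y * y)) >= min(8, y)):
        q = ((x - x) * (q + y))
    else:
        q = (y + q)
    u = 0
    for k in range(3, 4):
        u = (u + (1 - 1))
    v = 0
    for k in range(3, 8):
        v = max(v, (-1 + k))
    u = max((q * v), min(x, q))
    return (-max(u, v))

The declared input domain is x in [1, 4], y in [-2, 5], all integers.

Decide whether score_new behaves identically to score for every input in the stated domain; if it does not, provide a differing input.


The two are interchangeable: local variable names differ; also min/max/abs usage differs; also statement counts differ; also constant usage differs; also arithmetic usage differs, and every declared input agrees.
Spot check at x=3, y=0 — score: q := 6 | ((max(x, q) - (y * y)) >= min(8, y)): true | q := 0 | u := 0 | iter k=3: | u := 0 | v := 0 | iter k=3: | v := 2 | iter k=4: | v := 3 | iter k=5: | v := 4 | iter k=6: | v := 5 | iter k=7: | v := 6 | u := 0 | result -6. score_new: p := 8 | q := 6 | ((max(x, q) - (y * y)) >= min(8, y)): true | q := 0 | u := 0 | iter k=3: | u := 0 | v := 0 | iter k=3: | v := 2 | iter k=4: | v := 3 | iter k=5: | v := 4 | iter k=6: | v := 5 | iter k=7: | v := 6 | u := 0 | result -6. Both give -6.
An exhaustive pass over the 32 declared inputs shows identical outputs.
verdict: equivalent


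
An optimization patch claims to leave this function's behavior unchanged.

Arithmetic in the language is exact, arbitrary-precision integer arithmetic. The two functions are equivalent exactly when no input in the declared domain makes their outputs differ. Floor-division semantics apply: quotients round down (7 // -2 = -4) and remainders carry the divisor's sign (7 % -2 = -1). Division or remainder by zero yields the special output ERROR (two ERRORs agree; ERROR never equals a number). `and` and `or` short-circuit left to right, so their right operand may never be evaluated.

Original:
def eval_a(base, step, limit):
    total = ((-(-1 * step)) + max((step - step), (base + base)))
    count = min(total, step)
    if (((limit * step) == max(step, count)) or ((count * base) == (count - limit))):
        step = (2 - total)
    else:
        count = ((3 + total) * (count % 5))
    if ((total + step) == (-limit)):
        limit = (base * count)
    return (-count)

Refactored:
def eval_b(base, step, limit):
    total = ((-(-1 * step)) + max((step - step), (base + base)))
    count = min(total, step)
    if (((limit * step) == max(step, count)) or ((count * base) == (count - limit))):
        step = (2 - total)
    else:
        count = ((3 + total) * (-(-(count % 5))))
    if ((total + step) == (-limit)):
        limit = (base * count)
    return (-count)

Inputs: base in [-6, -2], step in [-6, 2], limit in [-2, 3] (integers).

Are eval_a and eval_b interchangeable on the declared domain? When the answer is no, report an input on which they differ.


Although same computation, different form, 270/270 inputs agree.
verdict: equivalent


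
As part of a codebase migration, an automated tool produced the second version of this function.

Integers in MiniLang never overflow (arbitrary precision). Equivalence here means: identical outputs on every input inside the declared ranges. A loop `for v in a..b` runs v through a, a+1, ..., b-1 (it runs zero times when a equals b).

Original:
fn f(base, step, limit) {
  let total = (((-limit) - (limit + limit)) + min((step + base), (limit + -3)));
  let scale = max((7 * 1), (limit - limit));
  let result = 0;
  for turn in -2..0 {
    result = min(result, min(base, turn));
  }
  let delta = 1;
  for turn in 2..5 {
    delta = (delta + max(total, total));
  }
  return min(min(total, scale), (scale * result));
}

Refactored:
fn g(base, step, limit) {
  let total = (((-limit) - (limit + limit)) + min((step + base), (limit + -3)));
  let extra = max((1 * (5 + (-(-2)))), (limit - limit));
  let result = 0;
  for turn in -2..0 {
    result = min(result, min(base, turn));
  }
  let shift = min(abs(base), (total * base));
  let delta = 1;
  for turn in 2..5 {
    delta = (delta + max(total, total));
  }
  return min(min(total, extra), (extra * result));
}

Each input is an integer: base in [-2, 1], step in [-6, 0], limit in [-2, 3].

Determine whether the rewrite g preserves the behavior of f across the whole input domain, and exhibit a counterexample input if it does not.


This is a faithful refactor — local variable names differ; constant usage differs; arithmetic usage differs; statement counts differ; min/max/abs usage differs, but the computed results match everywhere.
Spot check at base=-2, step=-1, limit=3 — f: total = -12; scale = 7; result = 0; [turn=-2]; result = -2; [turn=-1]; result = -2; delta = 1; [turn=2]; delta = -11; [turn=3]; delta = -23; [turn=4]; delta = -35; return -14. g: total = -12; extra = 7; result = 0; [turn=-2]; result = -2; [turn=-1]; result = -2; shift = 2; delta = 1; [turn=2]; delta = -11; [turn=3]; delta = -23; [turn=4]; delta = -35; return -14. Both give -14.
Checked all 168 inputs in the declared domain: the outputs agree on every one.
verdict: equivalent


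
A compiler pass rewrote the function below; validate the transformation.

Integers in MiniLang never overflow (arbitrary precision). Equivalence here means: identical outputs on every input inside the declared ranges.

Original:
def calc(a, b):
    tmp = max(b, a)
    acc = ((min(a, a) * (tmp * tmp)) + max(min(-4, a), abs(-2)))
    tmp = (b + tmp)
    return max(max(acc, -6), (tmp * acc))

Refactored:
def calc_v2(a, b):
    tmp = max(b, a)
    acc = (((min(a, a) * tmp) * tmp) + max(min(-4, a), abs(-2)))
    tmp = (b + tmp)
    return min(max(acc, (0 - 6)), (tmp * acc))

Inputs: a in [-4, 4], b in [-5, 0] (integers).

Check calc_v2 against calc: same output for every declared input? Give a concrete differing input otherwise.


Evaluate both at a=-4, b=-5.
calc: tmp=-4, then acc=-62, then tmp=-9, then returns 558
calc_v2: tmp=-4, then acc=-62, then tmp=-9, then returns -6
558 against -6: the behavior changed.
verdict: not equivalent; witness: a=-4, b=-5


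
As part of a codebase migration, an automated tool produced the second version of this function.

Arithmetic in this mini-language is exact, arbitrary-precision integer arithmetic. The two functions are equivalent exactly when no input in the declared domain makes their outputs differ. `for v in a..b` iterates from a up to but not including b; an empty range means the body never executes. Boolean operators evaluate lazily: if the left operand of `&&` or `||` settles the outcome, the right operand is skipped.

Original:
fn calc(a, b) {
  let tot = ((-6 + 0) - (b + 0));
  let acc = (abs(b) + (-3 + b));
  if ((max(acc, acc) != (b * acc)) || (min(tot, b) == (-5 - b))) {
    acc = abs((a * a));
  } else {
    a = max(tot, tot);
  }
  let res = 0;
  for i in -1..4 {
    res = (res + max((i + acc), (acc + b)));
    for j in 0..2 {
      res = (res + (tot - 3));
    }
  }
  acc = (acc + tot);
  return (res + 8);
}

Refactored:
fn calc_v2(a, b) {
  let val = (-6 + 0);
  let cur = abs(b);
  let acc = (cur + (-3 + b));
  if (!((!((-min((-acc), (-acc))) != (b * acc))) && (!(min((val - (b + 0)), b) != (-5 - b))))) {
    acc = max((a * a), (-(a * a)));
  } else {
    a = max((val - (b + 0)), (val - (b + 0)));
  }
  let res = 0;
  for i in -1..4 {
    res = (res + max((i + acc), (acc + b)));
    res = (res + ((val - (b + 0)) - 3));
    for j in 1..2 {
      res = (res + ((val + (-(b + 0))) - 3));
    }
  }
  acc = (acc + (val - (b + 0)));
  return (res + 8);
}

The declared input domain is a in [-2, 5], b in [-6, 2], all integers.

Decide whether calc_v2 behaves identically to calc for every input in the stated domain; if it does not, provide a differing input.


These are not equivalent — on a=-2, b=1 the outputs split (-89 vs -64).
calc: tot := -7 | acc := -1 | ((max(acc, acc) != (b * acc)) || (min(tot, b) == (-5 - b))): false | a := -7 | res := 0 | iter i=-1: | res := 0 | iter j=0: | res := -10 | iter j=1: | res := -20 | iter i=0: | res := -20 | iter j=0: | res := -30 | iter j=1: | res := -40 | iter i=1: | res := -40 | iter j=0: | res := -50 | iter j=1: | res := -60 | iter i=2: | res := -59 | iter j=0: | res := -69 | iter j=1: | res := -79 | iter i=3: | res := -77 | iter j=0: | res := -87 | iter j=1: | res := -97 | acc := -8 | result -89
calc_v2: val := -6 | cur := 1 | acc := -1 | (!((!((-min((-acc), (-acc))) != (b * acc))) && (!(min((val - (b + 0)), b) != (-5 - b))))): true | acc := 4 | res := 0 | iter i=-1: | res := 5 | res := -5 | iter j=1: | res := -15 | iter i=0: | res := -10 | res := -20 | iter j=1: | res := -30 | iter i=1: | res := -25 | res := -35 | iter j=1: | res := -45 | iter i=2: | res := -39 | res := -49 | iter j=1: | res := -59 | iter i=3: | res := -52 | res := -62 | iter j=1: | res := -72 | acc := -3 | result -64
verdict: not equivalent; witness: a=-2, b=1


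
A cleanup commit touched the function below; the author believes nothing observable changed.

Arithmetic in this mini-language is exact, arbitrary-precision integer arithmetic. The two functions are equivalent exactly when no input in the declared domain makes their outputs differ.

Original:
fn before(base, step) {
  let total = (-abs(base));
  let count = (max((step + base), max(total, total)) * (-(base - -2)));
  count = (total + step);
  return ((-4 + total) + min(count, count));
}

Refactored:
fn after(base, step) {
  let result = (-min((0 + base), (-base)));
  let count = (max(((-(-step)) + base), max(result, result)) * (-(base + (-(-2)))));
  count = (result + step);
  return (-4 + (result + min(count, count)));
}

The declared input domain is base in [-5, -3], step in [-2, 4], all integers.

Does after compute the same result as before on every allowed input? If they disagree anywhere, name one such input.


base=-5, step=-2 yields -16 from before but 4 from after.
verdict: not equivalent; witness: base=-5, step=-2


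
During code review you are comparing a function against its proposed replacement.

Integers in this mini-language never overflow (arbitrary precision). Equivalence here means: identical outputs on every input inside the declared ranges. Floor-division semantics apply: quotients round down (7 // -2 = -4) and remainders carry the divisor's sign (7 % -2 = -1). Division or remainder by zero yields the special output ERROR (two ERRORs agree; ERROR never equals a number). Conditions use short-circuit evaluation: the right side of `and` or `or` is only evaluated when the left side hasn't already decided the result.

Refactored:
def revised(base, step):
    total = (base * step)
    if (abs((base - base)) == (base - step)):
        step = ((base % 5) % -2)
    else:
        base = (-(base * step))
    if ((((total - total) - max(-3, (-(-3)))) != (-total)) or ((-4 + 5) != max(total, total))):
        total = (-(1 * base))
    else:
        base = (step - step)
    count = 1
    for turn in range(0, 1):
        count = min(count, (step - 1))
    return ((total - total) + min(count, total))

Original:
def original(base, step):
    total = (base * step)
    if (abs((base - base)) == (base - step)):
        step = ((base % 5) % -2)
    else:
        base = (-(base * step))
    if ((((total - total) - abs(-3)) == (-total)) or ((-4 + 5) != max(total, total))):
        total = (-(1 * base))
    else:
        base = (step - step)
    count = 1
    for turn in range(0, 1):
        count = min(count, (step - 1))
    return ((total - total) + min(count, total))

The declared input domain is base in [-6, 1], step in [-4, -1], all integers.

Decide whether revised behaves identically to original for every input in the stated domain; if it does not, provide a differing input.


Whatever the rewrite altered, no input in the stated domain can expose a difference; all 32 inputs agree.
verdict: equivalent


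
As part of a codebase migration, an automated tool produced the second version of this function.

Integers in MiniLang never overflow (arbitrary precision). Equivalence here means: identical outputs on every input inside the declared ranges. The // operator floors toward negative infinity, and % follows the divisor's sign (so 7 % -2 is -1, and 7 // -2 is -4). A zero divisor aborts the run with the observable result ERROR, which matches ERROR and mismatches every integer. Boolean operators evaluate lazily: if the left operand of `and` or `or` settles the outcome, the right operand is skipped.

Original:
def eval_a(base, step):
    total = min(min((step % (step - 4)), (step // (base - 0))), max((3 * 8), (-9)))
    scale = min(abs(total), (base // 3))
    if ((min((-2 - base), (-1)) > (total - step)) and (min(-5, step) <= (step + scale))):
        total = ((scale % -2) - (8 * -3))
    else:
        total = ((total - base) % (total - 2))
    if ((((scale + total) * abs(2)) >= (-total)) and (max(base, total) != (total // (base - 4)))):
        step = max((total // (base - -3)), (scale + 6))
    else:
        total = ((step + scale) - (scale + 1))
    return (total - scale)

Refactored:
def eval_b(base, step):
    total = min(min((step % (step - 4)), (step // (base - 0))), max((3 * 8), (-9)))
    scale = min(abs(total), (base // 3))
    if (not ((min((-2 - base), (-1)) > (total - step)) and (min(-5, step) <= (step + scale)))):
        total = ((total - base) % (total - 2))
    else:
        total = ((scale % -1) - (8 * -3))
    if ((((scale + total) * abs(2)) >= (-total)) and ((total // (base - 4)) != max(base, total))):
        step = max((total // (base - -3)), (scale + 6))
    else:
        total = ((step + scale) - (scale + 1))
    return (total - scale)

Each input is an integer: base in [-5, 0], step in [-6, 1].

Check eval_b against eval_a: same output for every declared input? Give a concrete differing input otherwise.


Consider the input base=-2, step=1.
eval_a: total=-2, then scale=-1, then ((min((-2 - base), (-1)) > (total - step)) and (min(-5, step) <= (step + scale))) is true, then total=23, then ((((scale + total) * abs(2)) >= (-total)) and (max(base, total) != (total // (base - 4)))) is true, then step=23, then returns 24
eval_b: total=-2, then scale=-1, then (not ((min((-2 - base), (-1)) > (total - step)) and (min(-5, step) <= (step + scale)))) is false, then total=24, then ((((scale + total) * abs(2)) >= (-total)) and ((total // (base - 4)) != max(base, total))) is true, then step=24, then returns 25
24 != 25, so the rewrite changes behavior.
verdict: not equivalent; witness: base=-2, step=1


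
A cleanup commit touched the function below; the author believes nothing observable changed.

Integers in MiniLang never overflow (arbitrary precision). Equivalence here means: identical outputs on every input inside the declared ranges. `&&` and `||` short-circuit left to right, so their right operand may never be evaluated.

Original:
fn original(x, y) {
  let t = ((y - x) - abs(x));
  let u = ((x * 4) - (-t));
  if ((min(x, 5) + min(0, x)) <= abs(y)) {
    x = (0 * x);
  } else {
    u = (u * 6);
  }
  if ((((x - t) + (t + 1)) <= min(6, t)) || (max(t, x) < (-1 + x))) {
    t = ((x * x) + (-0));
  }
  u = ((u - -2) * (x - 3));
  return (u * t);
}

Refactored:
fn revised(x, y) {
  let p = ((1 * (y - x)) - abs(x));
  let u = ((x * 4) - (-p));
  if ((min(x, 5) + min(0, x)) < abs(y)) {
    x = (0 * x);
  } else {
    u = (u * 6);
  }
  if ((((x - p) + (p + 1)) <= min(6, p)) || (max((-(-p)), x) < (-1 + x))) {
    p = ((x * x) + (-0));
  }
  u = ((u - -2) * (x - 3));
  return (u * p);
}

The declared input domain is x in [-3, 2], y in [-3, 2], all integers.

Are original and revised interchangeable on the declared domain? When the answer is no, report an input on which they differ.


Not equivalent: x=1, y=-1 separates them (27 vs 48).
original: t = -3; u = 1; ((min(x, 5) + min(0, x)) <= abs(y)) -> true; x = 0; ((((x - t) + (t + 1)) <= min(6, t)) || (max(t, x) < (-1 + x))) -> false; u = -9; return 27
revised: p = -3; u = 1; ((min(x, 5) + min(0, x)) < abs(y)) -> false; u = 6; ((((x - p) + (p + 1)) <= min(6, p)) || (max((-(-p)), x) < (-1 + x))) -> false; u = -16; return 48
verdict: not equivalent; witness: x=1, y=-1


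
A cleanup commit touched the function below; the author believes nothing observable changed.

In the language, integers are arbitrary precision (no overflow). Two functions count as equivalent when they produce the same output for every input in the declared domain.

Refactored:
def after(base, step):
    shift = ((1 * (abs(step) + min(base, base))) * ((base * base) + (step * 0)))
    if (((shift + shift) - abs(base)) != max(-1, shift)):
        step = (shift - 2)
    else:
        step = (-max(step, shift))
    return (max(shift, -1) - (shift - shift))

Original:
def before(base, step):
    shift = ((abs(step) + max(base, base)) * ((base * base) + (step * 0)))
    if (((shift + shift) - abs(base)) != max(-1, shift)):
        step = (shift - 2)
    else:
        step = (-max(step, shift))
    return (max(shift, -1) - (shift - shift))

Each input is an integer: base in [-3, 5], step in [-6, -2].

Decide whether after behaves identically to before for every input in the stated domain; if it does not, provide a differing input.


Equivalent. The one real change (`max(base, base)` became `min(base, base)`) has no effect anywhere in the declared ranges.
Sweeping the whole domain (45 inputs) finds no disagreement.
As a probe, take base=4, step=-5: before runs shift = 144; (((shift + shift) - abs(base)) != max(-1, shift)) -> true; step = 142; return 144; after runs shift = 144; (((shift + shift) - abs(base)) != max(-1, shift)) -> true; step = 142; return 144; both end at 144.
verdict: equivalent


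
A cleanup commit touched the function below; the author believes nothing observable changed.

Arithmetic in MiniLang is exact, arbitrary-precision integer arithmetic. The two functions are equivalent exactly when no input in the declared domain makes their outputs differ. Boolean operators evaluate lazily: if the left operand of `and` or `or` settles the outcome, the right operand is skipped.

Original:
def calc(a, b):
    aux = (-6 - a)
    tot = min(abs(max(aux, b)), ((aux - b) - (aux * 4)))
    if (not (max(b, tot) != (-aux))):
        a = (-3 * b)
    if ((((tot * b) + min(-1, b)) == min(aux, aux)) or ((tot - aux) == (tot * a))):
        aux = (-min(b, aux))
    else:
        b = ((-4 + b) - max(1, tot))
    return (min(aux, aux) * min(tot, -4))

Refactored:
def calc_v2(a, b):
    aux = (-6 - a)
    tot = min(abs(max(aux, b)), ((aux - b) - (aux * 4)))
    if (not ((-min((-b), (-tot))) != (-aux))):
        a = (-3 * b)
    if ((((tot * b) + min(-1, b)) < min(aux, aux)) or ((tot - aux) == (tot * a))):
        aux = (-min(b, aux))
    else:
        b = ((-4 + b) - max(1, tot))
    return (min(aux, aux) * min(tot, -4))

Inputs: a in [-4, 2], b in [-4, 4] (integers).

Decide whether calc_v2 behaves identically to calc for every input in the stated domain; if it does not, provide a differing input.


Not equivalent: a=-4, b=-4 separates them (8 vs -16).
calc: aux=-2, then tot=2, then (not (max(b, tot) != (-aux))) is true, then a=12, then ((((tot * b) + min(-1, b)) == min(aux, aux)) or ((tot - aux) == (tot * a))) is false, then b=-10, then returns 8
calc_v2: aux=-2, then tot=2, then (not ((-min((-b), (-tot))) != (-aux))) is true, then a=12, then ((((tot * b) + min(-1, b)) < min(aux, aux)) or ((tot - aux) == (tot * a))) is true, then aux=4, then returns -16
verdict: not equivalent; witness: a=-4, b=-4


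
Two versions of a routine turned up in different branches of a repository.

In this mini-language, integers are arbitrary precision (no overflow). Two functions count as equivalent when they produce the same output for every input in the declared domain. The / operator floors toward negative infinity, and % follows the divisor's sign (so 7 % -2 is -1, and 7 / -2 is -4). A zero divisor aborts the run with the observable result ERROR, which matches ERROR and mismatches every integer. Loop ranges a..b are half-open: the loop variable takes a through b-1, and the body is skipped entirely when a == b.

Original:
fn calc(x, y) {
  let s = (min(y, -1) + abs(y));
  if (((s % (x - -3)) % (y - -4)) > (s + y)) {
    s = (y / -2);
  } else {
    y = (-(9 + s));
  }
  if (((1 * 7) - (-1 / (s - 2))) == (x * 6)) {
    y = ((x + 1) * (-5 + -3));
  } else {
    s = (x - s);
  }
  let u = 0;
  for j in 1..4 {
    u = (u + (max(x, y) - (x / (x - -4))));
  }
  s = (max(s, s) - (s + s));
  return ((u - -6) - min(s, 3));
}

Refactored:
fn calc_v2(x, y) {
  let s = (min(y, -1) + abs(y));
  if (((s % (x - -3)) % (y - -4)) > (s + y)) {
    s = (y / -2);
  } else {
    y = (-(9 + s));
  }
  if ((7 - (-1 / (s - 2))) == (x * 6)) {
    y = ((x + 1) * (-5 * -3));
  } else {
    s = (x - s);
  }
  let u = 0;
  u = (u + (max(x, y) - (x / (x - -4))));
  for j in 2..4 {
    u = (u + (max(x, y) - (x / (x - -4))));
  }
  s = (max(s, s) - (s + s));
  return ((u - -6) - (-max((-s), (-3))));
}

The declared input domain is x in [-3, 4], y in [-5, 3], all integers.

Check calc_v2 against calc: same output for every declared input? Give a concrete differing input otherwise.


These are not equivalent — on x=1, y=-3 the outputs split (10 vs 97).
calc: s = 0; (((s % (x - -3)) % (y - -4)) > (s + y)) -> true; s = 1; (((1 * 7) - (-1 / (s - 2))) == (x * 6)) -> true; y = -16; u = 0; [j=1]; u = 1; [j=2]; u = 2; [j=3]; u = 3; s = -1; return 10
calc_v2: s = 0; (((s % (x - -3)) % (y - -4)) > (s + y)) -> true; s = 1; ((7 - (-1 / (s - 2))) == (x * 6)) -> true; y = 30; u = 0; u = 30; [j=2]; u = 60; [j=3]; u = 90; s = -1; return 97
verdict: not equivalent; witness: x=1, y=-3


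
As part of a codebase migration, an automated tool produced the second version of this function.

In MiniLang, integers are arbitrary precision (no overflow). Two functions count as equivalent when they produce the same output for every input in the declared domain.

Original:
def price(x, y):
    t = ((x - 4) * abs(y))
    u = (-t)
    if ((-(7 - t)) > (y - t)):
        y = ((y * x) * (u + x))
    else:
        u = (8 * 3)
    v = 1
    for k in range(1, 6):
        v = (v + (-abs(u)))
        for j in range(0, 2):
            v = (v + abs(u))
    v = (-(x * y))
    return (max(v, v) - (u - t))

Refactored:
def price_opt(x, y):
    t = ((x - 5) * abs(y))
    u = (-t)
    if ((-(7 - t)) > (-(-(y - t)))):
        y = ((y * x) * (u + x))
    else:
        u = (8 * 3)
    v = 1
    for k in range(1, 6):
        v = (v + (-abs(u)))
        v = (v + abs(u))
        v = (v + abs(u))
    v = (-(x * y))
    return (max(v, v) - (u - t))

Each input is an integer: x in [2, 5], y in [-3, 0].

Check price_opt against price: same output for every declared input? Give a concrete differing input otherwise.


Try x=2, y=-3.
price: t becomes -6; next u becomes 6; next ((-(7 - t)) > (y - t)) evaluates to false; next u becomes 24; next v becomes 1; next at k=1:; next v becomes -23; next at j=0:; next v becomes 1; next at j=1:; next v becomes 25; next at k=2:; next v becomes 1; next at j=0:; next v becomes 25; next at j=1:; next v becomes 49; next at k=3:; next v becomes 25; next at j=0:; next v becomes 49; next at j=1:; next v becomes 73; next at k=4:; next v becomes 49; next at j=0:; next v becomes 73; next at j=1:; next v becomes 97; next at k=5:; next v becomes 73; next at j=0:; next v becomes 97; next at j=1:; next v becomes 121; next v becomes 6; next final value -24
price_opt: t becomes -9; next u becomes 9; next ((-(7 - t)) > (-(-(y - t)))) evaluates to false; next u becomes 24; next v becomes 1; next at k=1:; next v becomes -23; next v becomes 1; next v becomes 25; next at k=2:; next v becomes 1; next v becomes 25; next v becomes 49; next at k=3:; next v becomes 25; next v becomes 49; next v becomes 73; next at k=4:; next v becomes 49; next v becomes 73; next v becomes 97; next at k=5:; next v becomes 73; next v becomes 97; next v becomes 121; next v becomes 6; next final value -27
-24 vs -27 — the two versions disagree here.
verdict: not equivalent; witness: x=2, y=-3


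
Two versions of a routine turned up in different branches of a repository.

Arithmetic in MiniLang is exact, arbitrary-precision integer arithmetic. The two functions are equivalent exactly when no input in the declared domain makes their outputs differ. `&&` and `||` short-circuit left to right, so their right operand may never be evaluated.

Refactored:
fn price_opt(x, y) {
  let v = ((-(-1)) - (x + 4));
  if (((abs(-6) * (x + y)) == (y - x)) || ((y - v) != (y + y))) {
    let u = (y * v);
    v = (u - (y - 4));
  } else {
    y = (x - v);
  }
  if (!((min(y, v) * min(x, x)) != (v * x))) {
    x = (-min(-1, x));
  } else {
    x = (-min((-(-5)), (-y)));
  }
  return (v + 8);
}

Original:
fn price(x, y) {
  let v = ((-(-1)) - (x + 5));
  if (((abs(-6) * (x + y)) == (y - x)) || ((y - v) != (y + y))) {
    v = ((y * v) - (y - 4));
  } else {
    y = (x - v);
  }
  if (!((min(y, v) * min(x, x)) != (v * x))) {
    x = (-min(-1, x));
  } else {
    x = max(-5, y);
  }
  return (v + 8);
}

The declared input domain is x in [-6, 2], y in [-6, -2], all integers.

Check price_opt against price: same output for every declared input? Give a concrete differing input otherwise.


Run the pair on x=-6, y=-6.
price: v=2, then (((abs(-6) * (x + y)) == (y - x)) || ((y - v) != (y + y))) is true, then v=-2, then (!((min(y, v) * min(x, x)) != (v * x))) is false, then x=-5, then returns 6
price_opt: v=3, then (((abs(-6) * (x + y)) == (y - x)) || ((y - v) != (y + y))) is true, then u=-18, then v=-8, then (!((min(y, v) * min(x, x)) != (v * x))) is true, then x=6, then returns 0
6 != 0, so the rewrite changes behavior.
verdict: not equivalent; witness: x=-6, y=-6


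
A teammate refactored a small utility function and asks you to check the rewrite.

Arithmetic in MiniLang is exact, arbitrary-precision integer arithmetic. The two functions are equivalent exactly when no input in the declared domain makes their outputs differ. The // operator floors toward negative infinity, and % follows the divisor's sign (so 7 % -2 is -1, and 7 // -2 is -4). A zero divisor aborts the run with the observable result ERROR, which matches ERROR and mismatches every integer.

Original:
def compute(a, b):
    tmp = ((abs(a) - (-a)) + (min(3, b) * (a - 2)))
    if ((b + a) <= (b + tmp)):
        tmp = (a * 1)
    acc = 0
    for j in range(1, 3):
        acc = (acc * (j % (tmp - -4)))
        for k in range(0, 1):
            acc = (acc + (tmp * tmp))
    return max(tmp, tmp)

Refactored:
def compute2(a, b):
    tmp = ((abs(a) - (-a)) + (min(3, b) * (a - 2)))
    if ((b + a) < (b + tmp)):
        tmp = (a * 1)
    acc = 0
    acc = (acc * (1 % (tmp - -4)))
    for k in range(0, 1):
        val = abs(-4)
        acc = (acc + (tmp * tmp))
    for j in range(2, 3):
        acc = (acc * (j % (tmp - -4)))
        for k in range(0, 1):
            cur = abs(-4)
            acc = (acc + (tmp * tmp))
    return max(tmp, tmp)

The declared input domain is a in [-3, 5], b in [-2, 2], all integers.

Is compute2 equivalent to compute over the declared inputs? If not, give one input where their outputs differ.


Equivalent. Although `((b + a) <= (b + tmp))` became `((b + a) < (b + tmp))`, no input in the stated domain can expose it.
Every one of the 45 inputs gives matching results.
Tracing a=-1, b=0: compute: tmp := 0 | ((b + a) <= (b + tmp)): true | tmp := -1 | acc := 0 | iter j=1: | acc := 0 | iter k=0: | acc := 1 | iter j=2: | acc := 2 | iter k=0: | acc := 3 | result -1 | compute2: tmp := 0 | ((b + a) < (b + tmp)): true | tmp := -1 | acc := 0 | acc := 0 | iter k=0: | val := 4 | acc := 1 | iter j=2: | acc := 2 | iter k=0: | cur := 4 | acc := 3 | result -1 — matching result -1.
verdict: equivalent


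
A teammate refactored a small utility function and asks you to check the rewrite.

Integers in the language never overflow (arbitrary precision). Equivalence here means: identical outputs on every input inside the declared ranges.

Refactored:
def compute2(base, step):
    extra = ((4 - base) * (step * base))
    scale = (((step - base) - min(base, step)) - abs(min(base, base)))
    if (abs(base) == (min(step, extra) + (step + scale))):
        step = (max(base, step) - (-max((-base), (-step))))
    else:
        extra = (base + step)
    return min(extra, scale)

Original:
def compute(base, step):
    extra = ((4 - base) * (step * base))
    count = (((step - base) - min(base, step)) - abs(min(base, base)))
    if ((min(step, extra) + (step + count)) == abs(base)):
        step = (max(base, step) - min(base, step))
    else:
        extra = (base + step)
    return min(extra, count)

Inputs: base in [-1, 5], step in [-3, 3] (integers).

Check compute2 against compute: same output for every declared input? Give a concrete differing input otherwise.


The two are interchangeable: local variable names differ, min/max/abs usage differs, and every declared input agrees.
As a probe, take base=4, step=-3: compute runs extra := 0 | count := -8 | ((min(step, extra) + (step + count)) == abs(base)): false | extra := 1 | result -8; compute2 runs extra := 0 | scale := -8 | (abs(base) == (min(step, extra) + (step + scale))): false | extra := 1 | result -8; both end at -8.
Sweeping the whole domain (49 inputs) finds no disagreement.
verdict: equivalent


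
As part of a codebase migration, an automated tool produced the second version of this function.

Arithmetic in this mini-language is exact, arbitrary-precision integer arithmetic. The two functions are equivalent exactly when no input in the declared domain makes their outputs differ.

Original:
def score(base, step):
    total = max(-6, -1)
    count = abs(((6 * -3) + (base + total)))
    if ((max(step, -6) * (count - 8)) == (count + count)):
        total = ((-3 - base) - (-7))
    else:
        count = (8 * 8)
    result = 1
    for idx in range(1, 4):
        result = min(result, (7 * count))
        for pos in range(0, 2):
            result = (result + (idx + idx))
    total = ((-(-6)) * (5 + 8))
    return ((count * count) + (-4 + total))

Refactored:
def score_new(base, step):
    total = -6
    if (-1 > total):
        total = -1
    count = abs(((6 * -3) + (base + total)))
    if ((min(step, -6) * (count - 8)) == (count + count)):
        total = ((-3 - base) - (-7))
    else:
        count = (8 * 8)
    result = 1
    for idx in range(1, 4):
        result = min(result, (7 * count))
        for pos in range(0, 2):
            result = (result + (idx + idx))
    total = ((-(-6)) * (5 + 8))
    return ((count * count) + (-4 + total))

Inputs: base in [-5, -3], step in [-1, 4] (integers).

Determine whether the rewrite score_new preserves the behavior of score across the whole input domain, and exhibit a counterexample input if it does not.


Take base=-5, step=3.
score: total := -1 | count := 24 | ((max(step, -6) * (count - 8)) == (count + count)): true | total := 9 | result := 1 | iter idx=1: | result := 1 | iter pos=0: | result := 3 | iter pos=1: | result := 5 | iter idx=2: | result := 5 | iter pos=0: | result := 9 | iter pos=1: | result := 13 | iter idx=3: | result := 13 | iter pos=0: | result := 19 | iter pos=1: | result := 25 | total := 78 | result 650
score_new: total := -6 | (-1 > total): true | total := -1 | count := 24 | ((min(step, -6) * (count - 8)) == (count + count)): false | count := 64 | result := 1 | iter idx=1: | result := 1 | iter pos=0: | result := 3 | iter pos=1: | result := 5 | iter idx=2: | result := 5 | iter pos=0: | result := 9 | iter pos=1: | result := 13 | iter idx=3: | result := 13 | iter pos=0: | result := 19 | iter pos=1: | result := 25 | total := 78 | result 4170
650 and 4170 differ, so these are not the same function on this domain.
verdict: not equivalent; witness: base=-5, step=3


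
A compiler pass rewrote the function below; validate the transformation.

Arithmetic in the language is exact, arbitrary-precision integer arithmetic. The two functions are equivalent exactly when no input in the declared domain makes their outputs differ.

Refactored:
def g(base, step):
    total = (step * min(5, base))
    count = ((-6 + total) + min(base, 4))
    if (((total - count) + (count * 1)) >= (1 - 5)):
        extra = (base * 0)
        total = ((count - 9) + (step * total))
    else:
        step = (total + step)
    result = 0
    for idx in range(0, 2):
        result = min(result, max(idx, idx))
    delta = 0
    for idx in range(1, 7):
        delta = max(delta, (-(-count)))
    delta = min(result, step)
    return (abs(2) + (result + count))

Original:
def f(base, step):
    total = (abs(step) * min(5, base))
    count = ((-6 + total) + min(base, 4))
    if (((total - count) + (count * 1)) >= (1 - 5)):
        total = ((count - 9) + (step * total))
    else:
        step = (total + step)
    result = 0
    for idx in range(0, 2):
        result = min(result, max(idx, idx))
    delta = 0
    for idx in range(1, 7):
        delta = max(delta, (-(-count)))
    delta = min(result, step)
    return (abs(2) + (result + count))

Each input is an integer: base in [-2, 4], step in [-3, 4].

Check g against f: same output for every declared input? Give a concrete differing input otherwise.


These are not equivalent — on base=-2, step=-3 the outputs split (-12 vs 0).
f: total becomes -6; next count becomes -14; next (((total - count) + (count * 1)) >= (1 - 5)) evaluates to false; next step becomes -9; next result becomes 0; next at idx=0:; next result becomes 0; next at idx=1:; next result becomes 0; next delta becomes 0; next at idx=1:; next delta becomes 0; next at idx=2:; next delta becomes 0; next at idx=3:; next delta becomes 0; next at idx=4:; next delta becomes 0; next at idx=5:; next delta becomes 0; next at idx=6:; next delta becomes 0; next delta becomes -9; next final value -12
g: total becomes 6; next count becomes -2; next (((total - count) + (count * 1)) >= (1 - 5)) evaluates to true; next extra becomes 0; next total becomes -29; next result becomes 0; next at idx=0:; next result becomes 0; next at idx=1:; next result becomes 0; next delta becomes 0; next at idx=1:; next delta becomes 0; next at idx=2:; next delta becomes 0; next at idx=3:; next delta becomes 0; next at idx=4:; next delta becomes 0; next at idx=5:; next delta becomes 0; next at idx=6:; next delta becomes 0; next delta becomes -3; next final value 0
verdict: not equivalent; witness: base=-2, step=-3
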